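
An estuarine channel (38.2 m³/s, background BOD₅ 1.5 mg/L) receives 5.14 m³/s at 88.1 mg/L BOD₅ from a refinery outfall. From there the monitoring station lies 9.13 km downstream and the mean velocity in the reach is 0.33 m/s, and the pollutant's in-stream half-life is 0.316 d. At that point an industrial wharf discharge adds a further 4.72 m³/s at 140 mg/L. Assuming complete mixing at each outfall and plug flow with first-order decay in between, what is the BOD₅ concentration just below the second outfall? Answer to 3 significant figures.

Mixed concentration C = ΣQC/ΣQ = (38.20·1.500 + 5.140·88.10) / 43.34 = 510.1/43.34 = 11.77 mg/L; combined flow 43.34 m³/s.
Travel time t = 9.13·1000 / 0.33 = 27670 s = 7.685 h.
Half-life 0.316 d → k = ln 2 / 0.316 = 2.194 d⁻¹.
Applying C = C₀e^(−kt): 11.77 × 0.4954 = 5.831 mg/L.
At the second outfall, C = (43.34·5.831 + 4.720·140.0) / (43.34 + 4.720) = 19.01 mg/L.

19.0 mg/L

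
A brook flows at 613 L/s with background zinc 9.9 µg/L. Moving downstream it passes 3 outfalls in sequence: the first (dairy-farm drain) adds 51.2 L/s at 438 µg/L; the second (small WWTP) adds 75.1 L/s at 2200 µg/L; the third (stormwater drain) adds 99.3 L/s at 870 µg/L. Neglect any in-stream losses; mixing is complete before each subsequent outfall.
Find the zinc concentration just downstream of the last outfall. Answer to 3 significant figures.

After outfall 1: Q = 613.0 + 51.20 = 664.2 L/s; C = (613.0·9.900 + 51.20·438.0)/664.2 = 42.90 µg/L.
After outfall 2: Q = 664.2 + 75.10 = 739.3 L/s; C = (664.2·42.90 + 75.10·2200)/739.3 = 262.0 µg/L.
After outfall 3: Q = 739.3 + 99.30 = 838.6 L/s; C = (739.3·262.0 + 99.30·870.0)/838.6 = 334.0 µg/L.

334 µg/L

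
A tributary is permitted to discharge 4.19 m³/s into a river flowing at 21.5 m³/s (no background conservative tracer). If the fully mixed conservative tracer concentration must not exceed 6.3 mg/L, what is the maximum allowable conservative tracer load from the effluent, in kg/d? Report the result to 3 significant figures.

Mass balance at the limit: 21.50·0 + 4.190·Cₑ = 25.69·6.3 → Cₑ = 38.63 mg/L.
Load = 4.190 m³/s × 38.63 g/m³ × 86 400 s/d = 13980 kg/d.

14000 kg/d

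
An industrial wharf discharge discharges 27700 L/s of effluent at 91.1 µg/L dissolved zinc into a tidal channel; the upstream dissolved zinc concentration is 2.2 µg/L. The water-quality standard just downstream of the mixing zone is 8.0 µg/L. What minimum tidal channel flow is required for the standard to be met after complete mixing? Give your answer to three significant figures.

397000 L/s

Set C_mix = 8.0: (Q·2.200 + 27700·91.10) / (Q + 27700) = 8.0
→ Q = 27700·(91.10 − 8.0)/(8.0 − 2.200) = 396900 L/s.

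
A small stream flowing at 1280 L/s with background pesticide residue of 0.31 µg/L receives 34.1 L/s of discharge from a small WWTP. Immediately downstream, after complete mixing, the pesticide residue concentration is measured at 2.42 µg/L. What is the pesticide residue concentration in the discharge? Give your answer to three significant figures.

Mass balance: 1280·0.3100 + 34.10·Cₑ = 1314·2.420
→ Cₑ = (1314·2.420 − 1280·0.3100) / 34.10 = 81.62 µg/L.

81.6 µg/L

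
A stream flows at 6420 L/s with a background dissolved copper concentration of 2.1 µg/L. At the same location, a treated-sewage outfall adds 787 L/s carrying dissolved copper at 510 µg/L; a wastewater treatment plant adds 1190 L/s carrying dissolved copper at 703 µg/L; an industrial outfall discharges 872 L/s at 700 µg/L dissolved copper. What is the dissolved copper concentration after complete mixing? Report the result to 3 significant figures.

201 µg/L

Mixed concentration C = ΣQC/ΣQ = (6420·2.100 + 787.0·510.0 + 1190·703.0 + 872.0·700.0) / 9269 = 1862000/9269 = 200.9 µg/L.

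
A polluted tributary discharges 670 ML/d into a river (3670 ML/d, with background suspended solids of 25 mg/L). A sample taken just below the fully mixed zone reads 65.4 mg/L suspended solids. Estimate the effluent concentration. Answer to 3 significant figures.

287 mg/L

Mass balance: 3670·25.00 + 670.0·Cₑ = 4340·65.40
→ Cₑ = (4340·65.40 − 3670·25.00) / 670.0 = 286.7 mg/L.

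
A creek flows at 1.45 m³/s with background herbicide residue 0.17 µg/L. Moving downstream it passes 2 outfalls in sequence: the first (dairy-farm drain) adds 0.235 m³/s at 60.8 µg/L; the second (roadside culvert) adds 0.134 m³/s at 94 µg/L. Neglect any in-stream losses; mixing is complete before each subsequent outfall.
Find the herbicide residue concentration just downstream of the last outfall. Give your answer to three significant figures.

After outfall 1: Q = 1.450 + 0.2350 = 1.685 m³/s; C = (1.450·0.1700 + 0.2350·60.80)/1.685 = 8.626 µg/L.
After outfall 2: Q = 1.685 + 0.1340 = 1.819 m³/s; C = (1.685·8.626 + 0.1340·94.00)/1.819 = 14.92 µg/L.

14.9 µg/L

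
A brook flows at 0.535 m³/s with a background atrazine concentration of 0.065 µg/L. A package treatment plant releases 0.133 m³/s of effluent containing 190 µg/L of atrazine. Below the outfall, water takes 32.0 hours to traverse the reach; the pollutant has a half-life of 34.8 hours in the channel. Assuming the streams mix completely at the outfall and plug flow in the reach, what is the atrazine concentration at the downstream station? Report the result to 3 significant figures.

20.0 µg/L

Mass balance: C = (0.5350·0.06500 + 0.1330·190.0) / 0.6680 = 25.30/0.6680 = 37.88 µg/L.
Half-life 34.8 h → k = ln 2 / 34.8 = 0.01992 h⁻¹ = 0.4780 d⁻¹.
Applying C = C₀e^(−kt): 37.88 × 0.5287 = 20.03 µg/L.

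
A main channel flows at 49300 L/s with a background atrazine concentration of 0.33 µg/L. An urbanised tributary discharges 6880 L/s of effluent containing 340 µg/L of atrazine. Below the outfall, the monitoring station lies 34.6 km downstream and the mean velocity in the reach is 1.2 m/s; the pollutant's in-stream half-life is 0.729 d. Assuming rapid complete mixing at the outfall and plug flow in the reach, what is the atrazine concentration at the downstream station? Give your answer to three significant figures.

After mixing, C = (49300·0.3300 + 6880·340.0) / 56180 = 2355000/56180 = 41.93 µg/L.
Travel time t = 34.6·1000 / 1.2 = 28830 s = 8.009 h.
Half-life 0.729 d → k = ln 2 / 0.729 = 0.9508 d⁻¹.
First-order decay: C = 41.93·exp(−k·t) = 41.93·0.7281 = 30.53 µg/L.

30.5 µg/L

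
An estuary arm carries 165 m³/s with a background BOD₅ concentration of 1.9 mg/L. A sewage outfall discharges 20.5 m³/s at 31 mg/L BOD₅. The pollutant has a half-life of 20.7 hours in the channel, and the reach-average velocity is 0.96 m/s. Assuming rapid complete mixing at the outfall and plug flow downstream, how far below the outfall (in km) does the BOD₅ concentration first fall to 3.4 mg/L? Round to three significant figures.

After mixing, C = (165.0·1.900 + 20.50·31.00) / 185.5 = 949.0/185.5 = 5.116 mg/L.
Half-life 20.7 h → k = ln 2 / 20.7 = 0.03349 h⁻¹ = 0.8036 d⁻¹.
Set 5.116·exp(−k·t) = 3.4 → t = ln(5.116/3.4)/k = 43930 s = 12.20 h.
Distance = v·t = 0.96·43930 = 42170 m = 42.17 km.

42.2 km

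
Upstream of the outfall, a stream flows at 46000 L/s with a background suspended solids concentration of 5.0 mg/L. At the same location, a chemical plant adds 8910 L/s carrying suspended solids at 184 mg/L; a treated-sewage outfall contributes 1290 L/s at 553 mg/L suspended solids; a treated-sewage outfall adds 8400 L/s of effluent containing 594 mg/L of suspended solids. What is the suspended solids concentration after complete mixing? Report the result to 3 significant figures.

117 mg/L

Conservation of mass: C = (46000·5.000 + 8910·184.0 + 1290·553.0 + 8400·594.0) / 64600 = 7572000/64600 = 117.2 mg/L.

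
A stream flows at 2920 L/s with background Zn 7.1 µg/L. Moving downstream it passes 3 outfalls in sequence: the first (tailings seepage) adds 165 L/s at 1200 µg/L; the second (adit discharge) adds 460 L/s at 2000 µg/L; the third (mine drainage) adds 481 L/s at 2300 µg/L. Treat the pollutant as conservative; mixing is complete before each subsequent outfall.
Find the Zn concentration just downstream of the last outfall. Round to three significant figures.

Below outfall 1: Q → 3085 L/s, C = (2920·7.100 + 165.0·1200)/3085 = 70.90 µg/L.
Below outfall 2: Q → 3545 L/s, C = (3085·70.90 + 460.0·2000)/3545 = 321.2 µg/L.
Below outfall 3: Q → 4026 L/s, C = (3545·321.2 + 481.0·2300)/4026 = 557.6 µg/L.

558 µg/L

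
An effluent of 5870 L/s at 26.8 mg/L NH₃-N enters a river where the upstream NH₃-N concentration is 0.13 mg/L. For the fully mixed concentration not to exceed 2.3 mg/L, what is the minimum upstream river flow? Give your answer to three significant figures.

66300 L/s

Set C_mix = 2.3: (Q·0.1300 + 5870·26.80) / (Q + 5870) = 2.3
→ Q = 5870·(26.80 − 2.3)/(2.3 − 0.1300) = 66270 L/s.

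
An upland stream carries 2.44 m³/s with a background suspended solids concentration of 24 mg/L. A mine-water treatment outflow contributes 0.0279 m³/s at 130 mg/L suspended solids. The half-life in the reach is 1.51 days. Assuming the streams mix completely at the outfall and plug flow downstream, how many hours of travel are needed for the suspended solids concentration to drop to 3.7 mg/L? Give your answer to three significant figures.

100 h

Conservation of mass: C = (2.440·24.00 + 0.02790·130.0) / 2.468 = 62.19/2.468 = 25.20 mg/L.
Half-life 1.51 d → k = ln 2 / 1.51 = 0.4590 d⁻¹.
25.20·exp(−k·t) = 3.7 → t = ln(25.20/3.7)/k = 361100 s = 100.3 h.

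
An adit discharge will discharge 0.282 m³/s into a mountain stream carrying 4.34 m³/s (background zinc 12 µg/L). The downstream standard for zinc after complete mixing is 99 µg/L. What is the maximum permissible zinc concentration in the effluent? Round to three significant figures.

1440 µg/L

At the limit, (Qr·Cr + Qe·Cₑ)/(Qr + Qe) = 99:
Cₑ = (4.622·99 − 4.340·12.00) / 0.2820 = 1438 µg/L.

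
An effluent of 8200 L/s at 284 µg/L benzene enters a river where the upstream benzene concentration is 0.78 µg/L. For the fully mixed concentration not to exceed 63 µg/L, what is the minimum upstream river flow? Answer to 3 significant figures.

29100 L/s

Set C_mix = 63: (Q·0.7800 + 8200·284.0) / (Q + 8200) = 63
→ Q = 8200·(284.0 − 63)/(63 − 0.7800) = 29130 L/s.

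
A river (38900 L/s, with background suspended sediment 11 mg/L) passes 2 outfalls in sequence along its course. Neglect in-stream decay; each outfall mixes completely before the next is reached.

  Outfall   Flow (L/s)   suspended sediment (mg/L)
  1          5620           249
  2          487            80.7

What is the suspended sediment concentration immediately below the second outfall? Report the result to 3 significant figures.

After outfall 1: Q = 38900 + 5620 = 44520 L/s; C = (38900·11.00 + 5620·249.0)/44520 = 41.04 mg/L.
After outfall 2: Q = 44520 + 487.0 = 45010 L/s; C = (44520·41.04 + 487.0·80.70)/45010 = 41.47 mg/L.

41.5 mg/L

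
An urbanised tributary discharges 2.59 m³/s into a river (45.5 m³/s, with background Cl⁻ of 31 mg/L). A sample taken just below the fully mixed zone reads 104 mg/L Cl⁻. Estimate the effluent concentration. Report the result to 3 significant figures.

Mass balance: 45.50·31.00 + 2.590·Cₑ = 48.09·104.0
→ Cₑ = (48.09·104.0 − 45.50·31.00) / 2.590 = 1386 mg/L.

1390 mg/L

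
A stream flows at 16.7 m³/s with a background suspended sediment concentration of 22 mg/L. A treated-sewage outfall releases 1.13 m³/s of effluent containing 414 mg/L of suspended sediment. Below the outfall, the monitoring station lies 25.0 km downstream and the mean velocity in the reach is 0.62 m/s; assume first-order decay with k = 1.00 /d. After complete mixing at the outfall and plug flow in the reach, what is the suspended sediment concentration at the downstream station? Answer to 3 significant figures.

29.4 mg/L

Conservation of mass: C = (16.70·22.00 + 1.130·414.0) / 17.83 = 835.2/17.83 = 46.84 mg/L.
Travel time t = 25.0·1000 / 0.62 = 40320 s = 11.20 h.
First-order decay: C = 46.84·exp(−k·t) = 46.84·0.6271 = 29.37 mg/L.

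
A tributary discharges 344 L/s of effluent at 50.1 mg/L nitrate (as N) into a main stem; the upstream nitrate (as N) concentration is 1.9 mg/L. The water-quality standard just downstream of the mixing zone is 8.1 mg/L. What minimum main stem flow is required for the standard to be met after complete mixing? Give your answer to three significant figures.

Set C_mix = 8.1: (Q·1.900 + 344.0·50.10) / (Q + 344.0) = 8.1
→ Q = 344.0·(50.10 − 8.1)/(8.1 − 1.900) = 2330 L/s.

2330 L/s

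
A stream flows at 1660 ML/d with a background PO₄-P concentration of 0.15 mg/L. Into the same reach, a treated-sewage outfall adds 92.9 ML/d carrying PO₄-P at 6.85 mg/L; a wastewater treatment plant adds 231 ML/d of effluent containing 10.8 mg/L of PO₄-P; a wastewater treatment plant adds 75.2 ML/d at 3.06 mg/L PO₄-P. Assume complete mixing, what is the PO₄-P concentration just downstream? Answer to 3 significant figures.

Flow-weighted average: C = (1660·0.1500 + 92.90·6.850 + 231.0·10.80 + 75.20·3.060) / 2059 = 3610/2059 = 1.753 mg/L.

1.75 mg/L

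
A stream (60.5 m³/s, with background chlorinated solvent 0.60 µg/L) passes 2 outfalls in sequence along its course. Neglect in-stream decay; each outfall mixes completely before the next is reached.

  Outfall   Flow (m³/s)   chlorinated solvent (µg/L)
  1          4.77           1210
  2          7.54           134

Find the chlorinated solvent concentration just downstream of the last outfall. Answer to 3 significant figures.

93.6 µg/L

Outfall 1: combined Q = 65.27 m³/s; C = (60.50·0.6000 + 4.770·1210)/65.27 = 88.98 µg/L.
Outfall 2: combined Q = 72.81 m³/s; C = (65.27·88.98 + 7.540·134.0)/72.81 = 93.65 µg/L.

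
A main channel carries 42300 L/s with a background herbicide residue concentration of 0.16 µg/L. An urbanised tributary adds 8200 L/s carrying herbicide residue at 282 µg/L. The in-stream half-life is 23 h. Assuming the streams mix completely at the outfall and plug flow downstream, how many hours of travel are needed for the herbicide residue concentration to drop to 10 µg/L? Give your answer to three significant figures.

Flow-weighted average: C = (42300·0.1600 + 8200·282.0) / 50500 = 2319000/50500 = 45.92 µg/L.
Half-life 23 h → k = ln 2 / 23 = 0.03014 h⁻¹ = 0.7233 d⁻¹.
45.92·exp(−k·t) = 10 → t = ln(45.92/10)/k = 182100 s = 50.58 h.

50.6 h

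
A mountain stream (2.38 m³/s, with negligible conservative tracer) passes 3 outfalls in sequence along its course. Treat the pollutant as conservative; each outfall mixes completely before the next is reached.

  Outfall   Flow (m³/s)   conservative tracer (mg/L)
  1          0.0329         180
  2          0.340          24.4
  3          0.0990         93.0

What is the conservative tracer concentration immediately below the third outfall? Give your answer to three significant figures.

8.21 mg/L

Outfall 1: combined Q = 2.413 m³/s; C = (2.380·0 + 0.03290·180.0)/2.413 = 2.454 mg/L.
Outfall 2: combined Q = 2.753 m³/s; C = (2.413·2.454 + 0.3400·24.40)/2.753 = 5.165 mg/L.
Outfall 3: combined Q = 2.852 m³/s; C = (2.753·5.165 + 0.09900·93.00)/2.852 = 8.214 mg/L.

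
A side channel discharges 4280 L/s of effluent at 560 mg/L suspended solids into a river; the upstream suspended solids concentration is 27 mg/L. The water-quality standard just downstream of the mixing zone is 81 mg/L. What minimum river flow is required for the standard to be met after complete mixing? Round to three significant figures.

Set C_mix = 81: (Q·27.00 + 4280·560.0) / (Q + 4280) = 81
→ Q = 4280·(560.0 − 81)/(81 − 27.00) = 37970 L/s.

38000 L/s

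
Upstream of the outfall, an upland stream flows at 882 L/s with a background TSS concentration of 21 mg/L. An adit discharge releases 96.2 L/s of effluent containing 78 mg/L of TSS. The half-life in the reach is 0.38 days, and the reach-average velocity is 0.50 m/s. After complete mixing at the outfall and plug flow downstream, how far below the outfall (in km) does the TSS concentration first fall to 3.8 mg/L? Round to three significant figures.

46.1 km

Flow-weighted average: C = (882.0·21.00 + 96.20·78.00) / 978.2 = 26030/978.2 = 26.61 mg/L.
Half-life 0.38 d → k = ln 2 / 0.38 = 1.824 d⁻¹.
Set 26.61·exp(−k·t) = 3.8 → t = ln(26.61/3.8)/k = 92180 s = 25.61 h.
Distance = v·t = 0.50·92180 = 46090 m = 46.09 km.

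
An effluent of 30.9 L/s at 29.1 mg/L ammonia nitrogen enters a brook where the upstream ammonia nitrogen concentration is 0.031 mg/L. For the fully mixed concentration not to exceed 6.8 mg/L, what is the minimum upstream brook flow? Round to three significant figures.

102 L/s

Set C_mix = 6.8: (Q·0.03100 + 30.90·29.10) / (Q + 30.90) = 6.8
→ Q = 30.90·(29.10 − 6.8)/(6.8 − 0.03100) = 101.8 L/s.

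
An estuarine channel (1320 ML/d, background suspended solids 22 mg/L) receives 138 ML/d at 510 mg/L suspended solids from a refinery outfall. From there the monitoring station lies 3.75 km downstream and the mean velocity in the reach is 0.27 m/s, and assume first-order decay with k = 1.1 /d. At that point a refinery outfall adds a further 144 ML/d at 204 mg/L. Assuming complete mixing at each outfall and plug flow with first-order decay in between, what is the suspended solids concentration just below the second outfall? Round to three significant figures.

70.3 mg/L

Conservation of mass: C = (1320·22.00 + 138.0·510.0) / 1458 = 99420/1458 = 68.19 mg/L; combined flow 1458 ML/d.
Travel time t = 3.75·1000 / 0.27 = 13890 s = 3.858 h.
After decay, C = 68.19 × e^(−kt) = 68.19 × 0.8379 = 57.14 mg/L.
At the second outfall, C = (1458·57.14 + 144.0·204.0) / (1458 + 144.0) = 70.34 mg/L.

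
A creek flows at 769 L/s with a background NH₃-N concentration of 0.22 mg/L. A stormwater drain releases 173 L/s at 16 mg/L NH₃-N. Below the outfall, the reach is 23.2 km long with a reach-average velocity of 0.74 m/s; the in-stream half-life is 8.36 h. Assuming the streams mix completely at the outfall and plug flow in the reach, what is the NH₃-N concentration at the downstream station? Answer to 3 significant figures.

After mixing, C = (769.0·0.2200 + 173.0·16.00) / 942.0 = 2937/942.0 = 3.118 mg/L.
Travel time t = 23.2·1000 / 0.74 = 31350 s = 8.709 h.
Half-life 8.36 h → k = ln 2 / 8.36 = 0.08291 h⁻¹ = 1.990 d⁻¹.
Applying C = C₀e^(−kt): 3.118 × 0.4858 = 1.515 mg/L.

1.51 mg/L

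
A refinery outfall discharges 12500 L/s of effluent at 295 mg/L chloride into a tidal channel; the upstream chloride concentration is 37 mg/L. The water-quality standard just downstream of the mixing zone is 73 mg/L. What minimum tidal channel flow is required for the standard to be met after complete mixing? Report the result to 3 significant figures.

77100 L/s

Set C_mix = 73: (Q·37.00 + 12500·295.0) / (Q + 12500) = 73
→ Q = 12500·(295.0 − 73)/(73 − 37.00) = 77080 L/s.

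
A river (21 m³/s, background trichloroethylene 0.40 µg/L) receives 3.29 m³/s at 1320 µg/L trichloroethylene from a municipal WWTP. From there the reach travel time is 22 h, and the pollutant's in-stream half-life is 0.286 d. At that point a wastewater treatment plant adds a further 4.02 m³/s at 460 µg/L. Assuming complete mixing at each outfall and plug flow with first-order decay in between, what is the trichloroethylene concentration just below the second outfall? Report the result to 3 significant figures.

82.0 µg/L

Mixed concentration C = ΣQC/ΣQ = (21.00·0.4000 + 3.290·1320) / 24.29 = 4351/24.29 = 179.1 µg/L; combined flow 24.29 m³/s.
Half-life 0.286 d → k = ln 2 / 0.286 = 2.424 d⁻¹.
Decay over the reach: 179.1·exp(−kt) = 179.1·0.1084 = 19.42 µg/L.
At the second outfall, C = (24.29·19.42 + 4.020·460.0) / (24.29 + 4.020) = 81.99 µg/L.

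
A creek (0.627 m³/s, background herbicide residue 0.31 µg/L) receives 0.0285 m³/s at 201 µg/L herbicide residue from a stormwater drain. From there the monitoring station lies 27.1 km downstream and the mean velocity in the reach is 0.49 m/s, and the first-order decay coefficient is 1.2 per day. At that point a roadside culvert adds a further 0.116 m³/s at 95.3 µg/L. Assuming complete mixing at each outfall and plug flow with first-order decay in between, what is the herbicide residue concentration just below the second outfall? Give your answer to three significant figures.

17.9 µg/L

Flow-weighted average: C = (0.6270·0.3100 + 0.02850·201.0) / 0.6555 = 5.923/0.6555 = 9.036 µg/L; combined flow 0.6555 m³/s.
Travel time t = 27.1·1000 / 0.49 = 55310 s = 15.36 h.
After decay, C = 9.036 × e^(−kt) = 9.036 × 0.4639 = 4.191 µg/L.
At the second outfall, C = (0.6555·4.191 + 0.1160·95.30) / (0.6555 + 0.1160) = 17.89 µg/L.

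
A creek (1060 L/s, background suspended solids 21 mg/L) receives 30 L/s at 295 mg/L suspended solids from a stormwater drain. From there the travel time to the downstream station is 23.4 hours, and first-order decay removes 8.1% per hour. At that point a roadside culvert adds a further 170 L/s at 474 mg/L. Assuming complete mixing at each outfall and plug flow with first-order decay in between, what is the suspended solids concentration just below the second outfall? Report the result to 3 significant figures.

Mass balance: C = (1060·21.00 + 30.00·295.0) / 1090 = 31110/1090 = 28.54 mg/L; combined flow 1090 L/s.
8.1%/h lost → k = −ln(1 − 0.081) = 0.08447 h⁻¹.
Decay over the reach: 28.54·exp(−kt) = 28.54·0.1385 = 3.954 mg/L.
At the second outfall, C = (1090·3.954 + 170.0·474.0) / (1090 + 170.0) = 67.37 mg/L.

67.4 mg/L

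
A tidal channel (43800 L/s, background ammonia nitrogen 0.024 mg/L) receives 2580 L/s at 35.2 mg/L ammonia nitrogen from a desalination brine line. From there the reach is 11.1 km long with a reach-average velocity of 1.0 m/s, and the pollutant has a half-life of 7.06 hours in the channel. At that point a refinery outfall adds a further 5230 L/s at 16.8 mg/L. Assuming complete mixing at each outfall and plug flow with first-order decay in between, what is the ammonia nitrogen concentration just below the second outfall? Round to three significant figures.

After mixing, C = (43800·0.02400 + 2580·35.20) / 46380 = 91870/46380 = 1.981 mg/L; combined flow 46380 L/s.
Travel time t = 11.1·1000 / 1.0 = 11100 s = 3.083 h.
Half-life 7.06 h → k = ln 2 / 7.06 = 0.09818 h⁻¹ = 2.356 d⁻¹.
After decay, C = 1.981 × e^(−kt) = 1.981 × 0.7388 = 1.463 mg/L.
Second outfall: C = (46380·1.463 + 5230·16.80)/51610 = 3.018 mg/L.

3.02 mg/L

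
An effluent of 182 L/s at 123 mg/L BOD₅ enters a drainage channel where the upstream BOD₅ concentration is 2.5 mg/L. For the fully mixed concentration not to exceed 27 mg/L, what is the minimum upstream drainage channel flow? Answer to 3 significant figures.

713 L/s

Set C_mix = 27: (Q·2.500 + 182.0·123.0) / (Q + 182.0) = 27
→ Q = 182.0·(123.0 − 27)/(27 − 2.500) = 713.1 L/s.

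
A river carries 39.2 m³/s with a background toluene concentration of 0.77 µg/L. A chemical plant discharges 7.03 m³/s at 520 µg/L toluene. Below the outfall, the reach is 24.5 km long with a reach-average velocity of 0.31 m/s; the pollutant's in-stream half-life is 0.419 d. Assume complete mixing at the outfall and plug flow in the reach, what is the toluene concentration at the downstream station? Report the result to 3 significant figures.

Flow-weighted average: C = (39.20·0.7700 + 7.030·520.0) / 46.23 = 3686/46.23 = 79.73 µg/L.
Travel time t = 24.5·1000 / 0.31 = 79030 s = 21.95 h.
Half-life 0.419 d → k = ln 2 / 0.419 = 1.654 d⁻¹.
Applying C = C₀e^(−kt): 79.73 × 0.2202 = 17.56 µg/L.

17.6 µg/L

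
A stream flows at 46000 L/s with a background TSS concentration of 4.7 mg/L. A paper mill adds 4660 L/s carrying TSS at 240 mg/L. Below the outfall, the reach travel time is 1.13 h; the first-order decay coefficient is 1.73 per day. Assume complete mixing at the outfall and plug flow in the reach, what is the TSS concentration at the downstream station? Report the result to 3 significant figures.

Flow-weighted average: C = (46000·4.700 + 4660·240.0) / 50660 = 1335000/50660 = 26.34 mg/L.
Applying C = C₀e^(−kt): 26.34 × 0.9218 = 24.28 mg/L.

24.3 mg/L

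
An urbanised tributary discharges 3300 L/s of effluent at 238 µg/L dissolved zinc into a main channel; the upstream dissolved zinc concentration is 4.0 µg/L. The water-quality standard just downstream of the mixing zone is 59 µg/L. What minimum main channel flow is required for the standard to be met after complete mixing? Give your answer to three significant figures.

10700 L/s

Set C_mix = 59: (Q·4.000 + 3300·238.0) / (Q + 3300) = 59
→ Q = 3300·(238.0 − 59)/(59 − 4.000) = 10740 L/s.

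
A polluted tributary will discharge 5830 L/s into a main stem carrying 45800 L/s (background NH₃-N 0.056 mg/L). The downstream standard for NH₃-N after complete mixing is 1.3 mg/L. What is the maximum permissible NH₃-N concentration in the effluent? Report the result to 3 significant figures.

At the limit, (Qr·Cr + Qe·Cₑ)/(Qr + Qe) = 1.3:
Cₑ = (51630·1.3 − 45800·0.05600) / 5830 = 11.07 mg/L.

11.1 mg/L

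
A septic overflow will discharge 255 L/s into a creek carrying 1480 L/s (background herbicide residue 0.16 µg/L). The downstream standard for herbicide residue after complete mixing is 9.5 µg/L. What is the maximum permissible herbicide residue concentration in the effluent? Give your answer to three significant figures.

At the limit, (Qr·Cr + Qe·Cₑ)/(Qr + Qe) = 9.5:
Cₑ = (1735·9.5 − 1480·0.1600) / 255.0 = 63.71 µg/L.

63.7 µg/L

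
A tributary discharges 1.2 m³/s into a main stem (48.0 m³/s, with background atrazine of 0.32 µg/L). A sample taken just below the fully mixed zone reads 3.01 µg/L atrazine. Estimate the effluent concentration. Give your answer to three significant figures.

Mass balance: 48.00·0.3200 + 1.200·Cₑ = 49.20·3.010
→ Cₑ = (49.20·3.010 − 48.00·0.3200) / 1.200 = 110.6 µg/L.

111 µg/L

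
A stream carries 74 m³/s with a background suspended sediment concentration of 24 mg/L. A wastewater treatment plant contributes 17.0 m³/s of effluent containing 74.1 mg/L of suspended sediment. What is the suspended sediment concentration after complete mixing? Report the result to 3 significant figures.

33.4 mg/L

After mixing, C = (74.00·24.00 + 17.00·74.10) / 91.00 = 3036/91.00 = 33.36 mg/L.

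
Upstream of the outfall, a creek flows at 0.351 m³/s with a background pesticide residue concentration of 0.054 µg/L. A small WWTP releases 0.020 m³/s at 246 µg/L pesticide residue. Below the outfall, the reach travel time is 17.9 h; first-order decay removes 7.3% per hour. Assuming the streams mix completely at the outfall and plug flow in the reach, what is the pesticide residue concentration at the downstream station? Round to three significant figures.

Flow-weighted average: C = (0.3510·0.05400 + 0.02000·246.0) / 0.3710 = 4.939/0.3710 = 13.31 µg/L.
7.3%/h lost → k = −ln(1 − 0.073) = 0.07580 h⁻¹.
After decay, C = 13.31 × e^(−kt) = 13.31 × 0.2575 = 3.428 µg/L.

3.43 µg/L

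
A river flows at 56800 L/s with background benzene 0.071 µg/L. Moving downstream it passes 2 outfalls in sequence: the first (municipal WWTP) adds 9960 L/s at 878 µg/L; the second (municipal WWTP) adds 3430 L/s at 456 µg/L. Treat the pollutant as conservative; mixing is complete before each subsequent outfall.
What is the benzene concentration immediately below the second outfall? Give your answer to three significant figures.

147 µg/L

Outfall 1: combined Q = 66760 L/s; C = (56800·0.07100 + 9960·878.0)/66760 = 131.1 µg/L.
Outfall 2: combined Q = 70190 L/s; C = (66760·131.1 + 3430·456.0)/70190 = 146.9 µg/L.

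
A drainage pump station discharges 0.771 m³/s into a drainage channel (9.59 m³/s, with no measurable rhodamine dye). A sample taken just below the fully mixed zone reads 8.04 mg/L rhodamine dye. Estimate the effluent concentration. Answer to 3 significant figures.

108 mg/L

Mass balance: 9.590·0 + 0.7710·Cₑ = 10.36·8.040
→ Cₑ = (10.36·8.040 − 9.590·0) / 0.7710 = 108.0 mg/L.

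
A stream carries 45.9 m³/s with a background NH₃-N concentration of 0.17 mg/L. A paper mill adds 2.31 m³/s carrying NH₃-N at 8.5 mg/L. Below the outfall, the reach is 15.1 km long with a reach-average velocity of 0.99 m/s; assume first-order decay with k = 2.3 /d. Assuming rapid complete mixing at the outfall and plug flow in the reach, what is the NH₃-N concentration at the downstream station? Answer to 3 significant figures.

0.379 mg/L

Conservation of mass: C = (45.90·0.1700 + 2.310·8.500) / 48.21 = 27.44/48.21 = 0.5691 mg/L.
Travel time t = 15.1·1000 / 0.99 = 15250 s = 4.237 h.
Applying C = C₀e^(−kt): 0.5691 × 0.6663 = 0.3792 mg/L.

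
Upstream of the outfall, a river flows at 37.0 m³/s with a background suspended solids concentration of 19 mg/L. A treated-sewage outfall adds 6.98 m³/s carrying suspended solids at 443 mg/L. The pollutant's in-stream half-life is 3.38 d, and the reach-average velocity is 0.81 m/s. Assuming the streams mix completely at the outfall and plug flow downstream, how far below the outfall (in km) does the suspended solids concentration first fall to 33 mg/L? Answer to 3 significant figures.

Mass balance: C = (37.00·19.00 + 6.980·443.0) / 43.98 = 3795/43.98 = 86.29 mg/L.
Half-life 3.38 d → k = ln 2 / 3.38 = 0.2051 d⁻¹.
Set 86.29·exp(−k·t) = 33 → t = ln(86.29/33)/k = 405000 s = 112.5 h.
Distance = v·t = 0.81·405000 = 328000 m = 328.0 km.

328 km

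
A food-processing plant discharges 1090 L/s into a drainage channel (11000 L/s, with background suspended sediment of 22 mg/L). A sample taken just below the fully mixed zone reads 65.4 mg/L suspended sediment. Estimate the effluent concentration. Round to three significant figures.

Mass balance: 11000·22.00 + 1090·Cₑ = 12090·65.40
→ Cₑ = (12090·65.40 − 11000·22.00) / 1090 = 503.4 mg/L.

503 mg/L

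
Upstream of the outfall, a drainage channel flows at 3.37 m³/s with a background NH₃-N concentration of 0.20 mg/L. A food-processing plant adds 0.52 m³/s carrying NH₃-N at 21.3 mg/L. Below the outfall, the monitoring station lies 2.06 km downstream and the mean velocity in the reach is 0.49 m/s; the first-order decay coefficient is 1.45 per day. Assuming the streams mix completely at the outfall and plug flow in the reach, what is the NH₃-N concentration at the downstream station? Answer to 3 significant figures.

Mixed concentration C = ΣQC/ΣQ = (3.370·0.2000 + 0.5200·21.30) / 3.890 = 11.75/3.890 = 3.021 mg/L.
Travel time t = 2.06·1000 / 0.49 = 4204 s = 1.168 h.
First-order decay: C = 3.021·exp(−k·t) = 3.021·0.9319 = 2.815 mg/L.

2.81 mg/L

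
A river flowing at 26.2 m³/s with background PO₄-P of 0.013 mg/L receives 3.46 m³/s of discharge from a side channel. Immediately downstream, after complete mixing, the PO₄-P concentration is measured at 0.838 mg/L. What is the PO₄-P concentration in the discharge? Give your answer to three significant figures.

Mass balance: 26.20·0.01300 + 3.460·Cₑ = 29.66·0.8380
→ Cₑ = (29.66·0.8380 − 26.20·0.01300) / 3.460 = 7.085 mg/L.

7.09 mg/L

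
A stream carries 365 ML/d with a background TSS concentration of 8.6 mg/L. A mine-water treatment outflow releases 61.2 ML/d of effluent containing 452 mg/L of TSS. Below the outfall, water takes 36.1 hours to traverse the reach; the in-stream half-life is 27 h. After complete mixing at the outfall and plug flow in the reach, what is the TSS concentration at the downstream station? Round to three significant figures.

28.6 mg/L

Mass balance: C = (365.0·8.600 + 61.20·452.0) / 426.2 = 30800/426.2 = 72.27 mg/L.
Half-life 27 h → k = ln 2 / 27 = 0.02567 h⁻¹ = 0.6161 d⁻¹.
Decay over the reach: 72.27·exp(−kt) = 72.27·0.3958 = 28.61 mg/L.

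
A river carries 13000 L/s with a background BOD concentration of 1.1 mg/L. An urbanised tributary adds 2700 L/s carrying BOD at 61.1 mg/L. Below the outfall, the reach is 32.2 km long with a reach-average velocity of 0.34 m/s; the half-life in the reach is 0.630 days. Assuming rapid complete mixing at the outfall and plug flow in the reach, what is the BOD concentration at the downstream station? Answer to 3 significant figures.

3.42 mg/L

After mixing, C = (13000·1.100 + 2700·61.10) / 15700 = 179300/15700 = 11.42 mg/L.
Travel time t = 32.2·1000 / 0.34 = 94710 s = 26.31 h.
Half-life 0.630 d → k = ln 2 / 0.630 = 1.100 d⁻¹.
Decay over the reach: 11.42·exp(−kt) = 11.42·0.2994 = 3.419 mg/L.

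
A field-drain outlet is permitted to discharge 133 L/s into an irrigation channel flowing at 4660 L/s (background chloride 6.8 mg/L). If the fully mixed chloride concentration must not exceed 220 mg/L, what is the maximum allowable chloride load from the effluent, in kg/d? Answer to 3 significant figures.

Mass balance at the limit: 4660·6.800 + 133.0·Cₑ = 4793·220 → Cₑ = 7690 mg/L.
133.0 L/s = 0.1330 m³/s. Load = 0.1330 m³/s × 7690 g/m³ × 86 400 s/d = 88370 kg/d.

88400 kg/d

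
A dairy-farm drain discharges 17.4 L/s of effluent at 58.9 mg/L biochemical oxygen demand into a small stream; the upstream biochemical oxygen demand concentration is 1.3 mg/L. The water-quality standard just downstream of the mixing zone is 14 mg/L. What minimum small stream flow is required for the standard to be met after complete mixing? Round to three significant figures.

61.5 L/s

Set C_mix = 14: (Q·1.300 + 17.40·58.90) / (Q + 17.40) = 14
→ Q = 17.40·(58.90 − 14)/(14 − 1.300) = 61.52 L/s.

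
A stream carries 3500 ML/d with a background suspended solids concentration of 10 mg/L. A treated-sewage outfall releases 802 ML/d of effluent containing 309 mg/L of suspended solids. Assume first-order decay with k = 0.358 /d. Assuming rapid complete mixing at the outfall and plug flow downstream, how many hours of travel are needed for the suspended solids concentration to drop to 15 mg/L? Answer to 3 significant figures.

Flow-weighted average: C = (3500·10.00 + 802.0·309.0) / 4302 = 282800/4302 = 65.74 mg/L.
65.74·exp(−k·t) = 15 → t = ln(65.74/15)/k = 356600 s = 99.06 h.

99.1 h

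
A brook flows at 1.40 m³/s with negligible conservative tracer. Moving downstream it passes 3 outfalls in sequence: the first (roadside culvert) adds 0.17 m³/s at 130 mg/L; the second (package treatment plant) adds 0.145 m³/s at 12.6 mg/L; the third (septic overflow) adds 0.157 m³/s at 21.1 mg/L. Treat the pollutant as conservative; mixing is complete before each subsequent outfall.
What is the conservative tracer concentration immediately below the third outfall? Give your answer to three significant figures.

14.6 mg/L

Outfall 1: combined Q = 1.570 m³/s; C = (1.400·0 + 0.1700·130.0)/1.570 = 14.08 mg/L.
Outfall 2: combined Q = 1.715 m³/s; C = (1.570·14.08 + 0.1450·12.60)/1.715 = 13.95 mg/L.
Outfall 3: combined Q = 1.872 m³/s; C = (1.715·13.95 + 0.1570·21.10)/1.872 = 14.55 mg/L.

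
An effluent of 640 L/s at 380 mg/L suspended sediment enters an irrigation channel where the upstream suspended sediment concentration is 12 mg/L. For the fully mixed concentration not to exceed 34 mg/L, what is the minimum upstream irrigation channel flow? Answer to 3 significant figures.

10100 L/s

Set C_mix = 34: (Q·12.00 + 640.0·380.0) / (Q + 640.0) = 34
→ Q = 640.0·(380.0 − 34)/(34 − 12.00) = 10070 L/s.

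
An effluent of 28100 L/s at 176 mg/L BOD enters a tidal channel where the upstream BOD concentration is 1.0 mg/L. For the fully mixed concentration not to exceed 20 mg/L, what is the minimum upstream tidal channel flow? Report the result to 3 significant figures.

Set C_mix = 20: (Q·1.000 + 28100·176.0) / (Q + 28100) = 20
→ Q = 28100·(176.0 − 20)/(20 − 1.000) = 230700 L/s.

231000 L/s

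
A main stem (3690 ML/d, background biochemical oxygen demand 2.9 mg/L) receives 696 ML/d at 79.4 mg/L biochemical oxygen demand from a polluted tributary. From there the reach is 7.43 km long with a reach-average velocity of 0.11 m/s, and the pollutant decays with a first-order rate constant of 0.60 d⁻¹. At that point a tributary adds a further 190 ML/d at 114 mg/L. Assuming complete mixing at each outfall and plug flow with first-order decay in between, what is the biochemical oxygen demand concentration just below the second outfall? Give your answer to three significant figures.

Mixed concentration C = ΣQC/ΣQ = (3690·2.900 + 696.0·79.40) / 4386 = 65960/4386 = 15.04 mg/L; combined flow 4386 ML/d.
Travel time t = 7.43·1000 / 0.11 = 67550 s = 18.76 h.
First-order decay: C = 15.04·exp(−k·t) = 15.04·0.6256 = 9.409 mg/L.
Second outfall: C = (4386·9.409 + 190.0·114.0)/4576 = 13.75 mg/L.

13.8 mg/L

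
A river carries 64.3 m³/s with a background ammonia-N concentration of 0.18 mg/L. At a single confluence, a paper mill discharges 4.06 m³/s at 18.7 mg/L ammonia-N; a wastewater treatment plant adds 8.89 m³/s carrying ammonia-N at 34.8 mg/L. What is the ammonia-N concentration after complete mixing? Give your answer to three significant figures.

5.14 mg/L

After mixing, C = (64.30·0.1800 + 4.060·18.70 + 8.890·34.80) / 77.25 = 396.9/77.25 = 5.137 mg/L.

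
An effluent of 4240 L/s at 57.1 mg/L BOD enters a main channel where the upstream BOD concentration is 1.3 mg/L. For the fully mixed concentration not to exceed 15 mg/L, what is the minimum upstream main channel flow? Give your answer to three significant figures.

13000 L/s

Set C_mix = 15: (Q·1.300 + 4240·57.10) / (Q + 4240) = 15
→ Q = 4240·(57.10 − 15)/(15 − 1.300) = 13030 L/s.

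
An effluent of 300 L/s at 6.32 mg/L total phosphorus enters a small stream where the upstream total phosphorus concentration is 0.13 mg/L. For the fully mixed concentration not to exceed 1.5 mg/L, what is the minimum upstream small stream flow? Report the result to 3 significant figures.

Set C_mix = 1.5: (Q·0.1300 + 300.0·6.320) / (Q + 300.0) = 1.5
→ Q = 300.0·(6.320 − 1.5)/(1.5 − 0.1300) = 1055 L/s.

1060 L/s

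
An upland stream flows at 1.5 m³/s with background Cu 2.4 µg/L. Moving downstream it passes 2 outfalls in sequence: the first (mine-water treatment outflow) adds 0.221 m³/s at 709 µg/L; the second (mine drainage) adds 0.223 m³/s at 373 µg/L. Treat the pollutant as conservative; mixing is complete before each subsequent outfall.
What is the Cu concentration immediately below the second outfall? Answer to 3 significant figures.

125 µg/L

Below outfall 1: Q → 1.721 m³/s, C = (1.500·2.400 + 0.2210·709.0)/1.721 = 93.14 µg/L.
Below outfall 2: Q → 1.944 m³/s, C = (1.721·93.14 + 0.2230·373.0)/1.944 = 125.2 µg/L.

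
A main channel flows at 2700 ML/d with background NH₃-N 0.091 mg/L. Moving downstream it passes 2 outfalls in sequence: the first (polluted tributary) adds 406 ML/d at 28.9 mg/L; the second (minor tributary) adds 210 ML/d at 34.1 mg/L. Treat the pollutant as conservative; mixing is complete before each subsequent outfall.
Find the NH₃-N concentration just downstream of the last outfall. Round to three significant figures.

5.77 mg/L

Below outfall 1: Q → 3106 ML/d, C = (2700·0.09100 + 406.0·28.90)/3106 = 3.857 mg/L.
Below outfall 2: Q → 3316 ML/d, C = (3106·3.857 + 210.0·34.10)/3316 = 5.772 mg/L.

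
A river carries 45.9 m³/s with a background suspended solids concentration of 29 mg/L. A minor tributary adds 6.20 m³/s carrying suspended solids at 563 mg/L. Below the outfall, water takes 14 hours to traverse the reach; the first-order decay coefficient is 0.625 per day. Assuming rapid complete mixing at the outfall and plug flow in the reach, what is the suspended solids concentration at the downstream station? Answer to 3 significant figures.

64.3 mg/L

Flow-weighted average: C = (45.90·29.00 + 6.200·563.0) / 52.10 = 4822/52.10 = 92.55 mg/L.
Decay over the reach: 92.55·exp(−kt) = 92.55·0.6945 = 64.27 mg/L.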